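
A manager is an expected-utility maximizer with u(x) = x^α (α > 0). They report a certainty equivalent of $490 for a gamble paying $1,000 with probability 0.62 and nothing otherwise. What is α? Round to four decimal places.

α ≈ 0.6701

Since u(0) = 0, the lottery's EU is 0.62·1000^α.
Equating: 490^α = 0.62·1000^α, i.e. 0.4900^α = 0.62.
α = ln(0.62) / ln(490/1000) = -0.4780358/-0.7133499 ≈ 0.6701.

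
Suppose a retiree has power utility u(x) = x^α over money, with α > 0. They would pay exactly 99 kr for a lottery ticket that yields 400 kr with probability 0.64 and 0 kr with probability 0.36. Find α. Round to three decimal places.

The lottery's expected utility is 0.64·u(400) + 0.36·u(0) = 0.64·400^α (since u(0) = 0 for α > 0).
Indifference: 99^α = 0.64·400^α, so (99/400)^α = 0.64.
Taking logs: α·ln(99/400) = ln(0.64), so α = -0.446287 / -1.396345 ≈ 0.320.

α ≈ 0.320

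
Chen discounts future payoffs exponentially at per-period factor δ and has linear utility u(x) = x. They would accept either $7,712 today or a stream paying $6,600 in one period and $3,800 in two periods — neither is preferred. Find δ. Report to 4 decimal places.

Equating present values: 7712 = 6600δ + 3800δ².
That is, 3800δ² + 6600δ − 7712 = 0, a quadratic in δ.
By the quadratic formula (taking the positive root), δ = (−6600 + √160782400.00) / 7600 ≈ 0.8000.

δ ≈ 0.8000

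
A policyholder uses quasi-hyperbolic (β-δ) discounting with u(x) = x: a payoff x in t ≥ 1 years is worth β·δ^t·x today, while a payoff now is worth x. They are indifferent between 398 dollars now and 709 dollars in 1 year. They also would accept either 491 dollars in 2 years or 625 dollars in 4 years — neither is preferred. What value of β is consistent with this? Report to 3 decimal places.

The second indifference involves only future payoffs, so β cancels: β·δ^2·491 = β·δ^4·625, giving δ^2 = 491/625 = 0.78560, so δ = 0.88634.
Now use the now-vs-future pair: 398 = β·δ·709 gives β = 398/(0.88634·709) ≈ 0.633.

β ≈ 0.633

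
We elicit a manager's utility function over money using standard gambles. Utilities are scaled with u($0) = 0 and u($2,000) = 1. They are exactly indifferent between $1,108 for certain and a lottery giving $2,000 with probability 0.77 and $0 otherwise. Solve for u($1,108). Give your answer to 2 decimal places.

0.77

u($1,108) equals the lottery's expected utility: 0.77·1 + 0.23·0 = 0.77.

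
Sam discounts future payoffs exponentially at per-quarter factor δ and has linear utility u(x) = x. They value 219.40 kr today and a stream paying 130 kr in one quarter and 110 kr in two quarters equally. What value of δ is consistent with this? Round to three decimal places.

Present value of the stream is 130·δ + 110·δ². Indifference gives 130δ + 110δ² = 219.40.
That is, 110δ² + 130δ − 219.40 = 0, a quadratic in δ.
δ = (−130 + √(130² + 4·110·219.40)) / (2·110) = (−130 + √113436.00) / 220 ≈ 0.940.

δ ≈ 0.940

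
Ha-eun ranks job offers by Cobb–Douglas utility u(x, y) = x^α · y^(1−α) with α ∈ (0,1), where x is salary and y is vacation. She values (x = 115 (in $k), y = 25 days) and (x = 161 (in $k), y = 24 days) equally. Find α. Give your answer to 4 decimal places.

The Cobb–Douglas utilities coincide, so 115^α·25^(1−α) = 161^α·24^(1−α).
Rearrange to (115/161)^α = (24/25)^(1−α) and take logs: α·-0.3364722 = (1−α)·-0.0408220.
With A = -0.3364722 and B = -0.0408220: α·A = (1−α)·B, so α = B/(A+B) = -0.0408220/-0.3772942 ≈ 0.1082.

α ≈ 0.1082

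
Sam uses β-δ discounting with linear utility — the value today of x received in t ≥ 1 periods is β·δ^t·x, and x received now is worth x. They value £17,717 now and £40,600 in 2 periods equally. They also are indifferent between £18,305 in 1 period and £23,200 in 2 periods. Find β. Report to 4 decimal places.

β ≈ 0.7010

Both payoffs in the second observation are in the future, so β drops out: δ^1·18305 = δ^2·23200 ⇒ δ = 18305/23200 = 0.78901.
Substituting δ into 17717 = β·δ^2·40600: β = 17717/(25274.905) ≈ 0.7010.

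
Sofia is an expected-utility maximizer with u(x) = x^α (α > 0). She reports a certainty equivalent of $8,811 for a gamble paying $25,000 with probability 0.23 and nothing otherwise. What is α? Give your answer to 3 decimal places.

α ≈ 1.409

Since u(0) = 0, the lottery's EU is 0.23·25000^α.
Indifference: 8811^α = 0.23·25000^α, so (8811/25000)^α = 0.23.
Taking logs: α·ln(8811/25000) = ln(0.23), so α = -1.469676 / -1.042875 ≈ 1.409.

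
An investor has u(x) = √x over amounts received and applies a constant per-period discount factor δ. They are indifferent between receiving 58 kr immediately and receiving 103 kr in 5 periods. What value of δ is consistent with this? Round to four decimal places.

The payoff in 5 periods is discounted by δ^5, so u(58) = δ^5·u(103) and δ^5 = u(58)/u(103).
With u(x) = √x: δ^5 = √58/√103 = √(58/103) = 0.75040.
Hence δ = (0.75040)^(1/5) = 0.944189.

δ ≈ 0.9442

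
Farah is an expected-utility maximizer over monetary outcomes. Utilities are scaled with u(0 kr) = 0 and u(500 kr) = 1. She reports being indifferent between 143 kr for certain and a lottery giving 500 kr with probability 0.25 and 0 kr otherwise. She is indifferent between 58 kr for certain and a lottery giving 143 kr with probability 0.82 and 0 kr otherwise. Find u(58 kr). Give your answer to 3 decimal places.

0.205

The first gamble pins u(143 kr): it must equal 0.25·1 + 0.75·0 = 0.25.
Then u(58 kr) = 0.82·u(143 kr) + 0.18·u(0 kr) = 0.82·0.25 + 0.18·0.00 = 0.2050.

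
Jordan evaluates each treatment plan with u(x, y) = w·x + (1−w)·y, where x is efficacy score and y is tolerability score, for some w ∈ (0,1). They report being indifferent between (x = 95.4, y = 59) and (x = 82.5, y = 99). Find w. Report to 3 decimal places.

w = 0.756

Indifference: w·95.4 + (1−w)·59 = w·82.5 + (1−w)·99.
w·(95.4−82.5) = (1−w)·(99−59), i.e. w·12.9 = (1−w)·40.
The marginal rate of substitution is 40/12.9, so w = 40/(12.9+40) = 0.756.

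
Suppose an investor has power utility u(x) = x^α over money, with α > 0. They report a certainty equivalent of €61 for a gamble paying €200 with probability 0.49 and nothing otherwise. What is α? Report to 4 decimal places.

The lottery's expected utility is 0.49·u(200) + 0.51·u(0) = 0.49·200^α (since u(0) = 0 for α > 0).
Equating: 61^α = 0.49·200^α, i.e. 0.3050^α = 0.49.
α = ln(0.49) / ln(61/200) = -0.7133499/-1.1874435 ≈ 0.6007.

α ≈ 0.6007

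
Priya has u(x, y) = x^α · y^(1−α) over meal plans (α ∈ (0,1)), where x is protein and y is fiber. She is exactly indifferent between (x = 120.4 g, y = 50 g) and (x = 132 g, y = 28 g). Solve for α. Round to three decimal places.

Indifference: 120.4^α · 50^(1−α) = 132^α · 28^(1−α).
Rearrange to (120.4/132)^α = (28/50)^(1−α) and take logs: α·-0.091982 = (1−α)·-0.579818.
So α/(1−α) = (-0.579818)/(-0.091982) = 6.303603, and α = 6.303603/7.303603 ≈ 0.863.

α ≈ 0.863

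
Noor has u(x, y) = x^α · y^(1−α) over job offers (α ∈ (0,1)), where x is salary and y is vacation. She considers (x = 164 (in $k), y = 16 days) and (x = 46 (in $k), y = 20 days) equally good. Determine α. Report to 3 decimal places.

The Cobb–Douglas utilities coincide, so 164^α·16^(1−α) = 46^α·20^(1−α).
Rearrange to (164/46)^α = (20/16)^(1−α) and take logs: α·1.271225 = (1−α)·0.223144.
With A = 1.271225 and B = 0.223144: α·A = (1−α)·B, so α = B/(A+B) = 0.223144/1.494369 ≈ 0.149.

α ≈ 0.149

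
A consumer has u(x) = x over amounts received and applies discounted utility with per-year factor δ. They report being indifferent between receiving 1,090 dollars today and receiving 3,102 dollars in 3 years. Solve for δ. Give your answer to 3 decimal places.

Equating discounted utilities: u(1090) = δ^3·u(3102) ⇒ δ^3 = u(1090)/u(3102).
With u(x) = x: δ^3 = 1090/3102 = 0.35139.
Taking the cube root: δ = 0.35139^(1/3) ≈ 0.706.

δ ≈ 0.706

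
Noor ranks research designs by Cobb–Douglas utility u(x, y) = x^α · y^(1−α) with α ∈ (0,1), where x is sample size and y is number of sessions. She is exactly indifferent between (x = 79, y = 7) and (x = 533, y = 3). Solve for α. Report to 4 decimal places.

The Cobb–Douglas utilities coincide, so 79^α·7^(1−α) = 533^α·3^(1−α).
Taking logs: α·ln 79 + (1−α)·ln 7 = α·ln 533 + (1−α)·ln 3, i.e. α·-1.9090736 = (1−α)·-0.8472979.
So α/(1−α) = (-0.8472979)/(-1.9090736) = 0.4438267, and α = 0.4438267/1.4438267 ≈ 0.3074.

α ≈ 0.3074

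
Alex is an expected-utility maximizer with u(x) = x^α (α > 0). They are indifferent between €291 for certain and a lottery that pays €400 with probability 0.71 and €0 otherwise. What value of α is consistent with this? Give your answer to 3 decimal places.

α ≈ 1.077

Since u(0) = 0, the lottery's EU is 0.71·400^α.
Equating: 291^α = 0.71·400^α, i.e. 0.7275^α = 0.71.
Taking logs: α·ln(291/400) = ln(0.71), so α = -0.342490 / -0.318141 ≈ 1.077.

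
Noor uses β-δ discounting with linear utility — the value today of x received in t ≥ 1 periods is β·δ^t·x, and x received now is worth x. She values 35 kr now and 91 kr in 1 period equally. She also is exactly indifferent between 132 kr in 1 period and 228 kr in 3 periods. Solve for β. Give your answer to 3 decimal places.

From the later pair, β·δ^1·132 = β·δ^3·228; dividing through, δ^2 = 132/228 = 0.57895, so δ = 0.76089.
Substituting δ into 35 = β·δ·91: β = 35/(69.241) ≈ 0.505.

β ≈ 0.505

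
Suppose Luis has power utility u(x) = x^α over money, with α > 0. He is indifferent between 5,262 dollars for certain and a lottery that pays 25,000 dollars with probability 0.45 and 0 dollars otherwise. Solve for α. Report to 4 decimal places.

The lottery's expected utility is 0.45·u(25000) + 0.55·u(0) = 0.45·25000^α (since u(0) = 0 for α > 0).
Indifference: 5262^α = 0.45·25000^α, so (5262/25000)^α = 0.45.
α = ln(0.45) / ln(5262/25000) = -0.7985077/-1.5583646 ≈ 0.5124.

α ≈ 0.5124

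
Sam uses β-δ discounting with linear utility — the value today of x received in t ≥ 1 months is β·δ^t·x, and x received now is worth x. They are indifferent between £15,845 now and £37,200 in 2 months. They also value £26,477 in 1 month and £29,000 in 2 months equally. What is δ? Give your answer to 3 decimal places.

From the later pair, β·δ^1·26477 = β·δ^2·29000; dividing through, δ = 26477/29000 = 0.91300.

δ ≈ 0.913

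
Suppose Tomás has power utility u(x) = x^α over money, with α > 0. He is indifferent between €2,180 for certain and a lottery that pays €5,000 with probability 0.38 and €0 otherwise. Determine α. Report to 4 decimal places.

The lottery's expected utility is 0.38·u(5000) + 0.62·u(0) = 0.38·5000^α (since u(0) = 0 for α > 0).
Equating: 2180^α = 0.38·5000^α, i.e. 0.4360^α = 0.38.
Taking logs: α·ln(2180/5000) = ln(0.38), so α = -0.9675840 / -0.8301130 ≈ 1.1656.

α ≈ 1.1656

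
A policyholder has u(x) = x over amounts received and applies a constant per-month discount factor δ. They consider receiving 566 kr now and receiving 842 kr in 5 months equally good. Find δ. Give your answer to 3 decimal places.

δ ≈ 0.924

Equating discounted utilities: u(566) = δ^5·u(842) ⇒ δ^5 = u(566)/u(842).
With u(x) = x: δ^5 = 566/842 = 0.67221.
So δ = 0.67221^(1/5) ≈ 0.924.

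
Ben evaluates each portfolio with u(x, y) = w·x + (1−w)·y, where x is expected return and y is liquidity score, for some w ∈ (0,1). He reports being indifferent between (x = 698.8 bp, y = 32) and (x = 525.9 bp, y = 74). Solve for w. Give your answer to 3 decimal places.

Equating utilities: w·698.8 + (1−w)·32 = w·525.9 + (1−w)·74.
w·(698.8−525.9) = (1−w)·(74−32), i.e. w·172.9 = (1−w)·42.
Hence w = 42/(172.9+42) = 42/214.9 = 0.195.

w = 0.195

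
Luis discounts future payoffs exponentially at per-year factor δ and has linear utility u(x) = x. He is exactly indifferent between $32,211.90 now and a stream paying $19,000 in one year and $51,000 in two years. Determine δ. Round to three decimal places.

δ ≈ 0.630

Equating present values: 32211.90 = 19000δ + 51000δ².
Rearranged: 51000δ² + 19000δ − 32211.90 = 0.
By the quadratic formula (taking the positive root), δ = (−19000 + √6932227600.00) / 102000 ≈ 0.630.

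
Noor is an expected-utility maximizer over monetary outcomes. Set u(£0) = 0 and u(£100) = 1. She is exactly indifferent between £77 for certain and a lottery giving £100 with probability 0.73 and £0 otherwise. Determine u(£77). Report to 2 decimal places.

0.73

The indifference gives u(£77) = 0.73·u(£100) + 0.27·u(£0) = 0.73·1 + 0.27·0 = 0.73.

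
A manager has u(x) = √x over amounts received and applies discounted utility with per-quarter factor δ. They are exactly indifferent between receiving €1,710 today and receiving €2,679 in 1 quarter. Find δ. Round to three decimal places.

δ ≈ 0.799

Equating discounted utilities: u(1710) = δ·u(2679) ⇒ δ = u(1710)/u(2679).
Since u(x) = √x, δ = √(1710/2679) = 0.79894.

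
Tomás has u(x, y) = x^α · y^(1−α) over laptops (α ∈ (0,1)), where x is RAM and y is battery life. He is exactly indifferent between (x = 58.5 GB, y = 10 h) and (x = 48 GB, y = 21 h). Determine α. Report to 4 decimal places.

The Cobb–Douglas utilities coincide, so 58.5^α·10^(1−α) = 48^α·21^(1−α).
Taking logs: α·ln 58.5 + (1−α)·ln 10 = α·ln 48 + (1−α)·ln 21, i.e. α·0.1978257 = (1−α)·0.7419373.
So α/(1−α) = (0.7419373)/(0.1978257) = 3.7504596, and α = 3.7504596/4.7504596 ≈ 0.7895.

α ≈ 0.7895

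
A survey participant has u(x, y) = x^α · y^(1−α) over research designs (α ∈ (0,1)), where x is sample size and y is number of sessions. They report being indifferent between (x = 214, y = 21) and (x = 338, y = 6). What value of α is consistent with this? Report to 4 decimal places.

Indifference: 214^α · 21^(1−α) = 338^α · 6^(1−α).
Rearrange to (214/338)^α = (6/21)^(1−α) and take logs: α·-0.4570699 = (1−α)·-1.2527630.
Thus α·(-1.7098329) = -1.2527630, so α = -1.2527630/-1.7098329 ≈ 0.7327.

α ≈ 0.7327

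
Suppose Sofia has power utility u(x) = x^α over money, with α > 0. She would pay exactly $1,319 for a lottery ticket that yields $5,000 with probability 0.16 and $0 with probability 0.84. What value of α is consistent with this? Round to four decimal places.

α ≈ 1.3752

EU(lottery) = 0.16·5000^α + 0.84·0 = 0.16·5000^α.
Equating: 1319^α = 0.16·5000^α, i.e. 0.2638^α = 0.16.
Take logs: α = ln 0.16 / ln(1319/5000) ≈ 1.375230.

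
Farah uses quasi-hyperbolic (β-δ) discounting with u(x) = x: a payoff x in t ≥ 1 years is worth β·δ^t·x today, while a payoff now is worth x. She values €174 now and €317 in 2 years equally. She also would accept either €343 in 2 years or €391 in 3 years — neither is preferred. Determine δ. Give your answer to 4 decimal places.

Both payoffs in the second observation are in the future, so β drops out: δ^2·343 = δ^3·391 ⇒ δ = 343/391 = 0.87724.

δ ≈ 0.8772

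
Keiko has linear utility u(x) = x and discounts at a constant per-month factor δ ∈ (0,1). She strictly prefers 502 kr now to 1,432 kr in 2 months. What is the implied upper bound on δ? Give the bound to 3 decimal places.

Under u(x) = x this choice says 502 > δ^2·1432.
So δ^2 < 502/1432 = 0.35056; taking the square root of both positive sides preserves the inequality.
δ < (502/1432)^(1/2) ≈ 0.592.

δ < 0.592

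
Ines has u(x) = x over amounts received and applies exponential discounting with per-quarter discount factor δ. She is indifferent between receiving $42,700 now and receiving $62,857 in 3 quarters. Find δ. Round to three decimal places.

Equating discounted utilities: u(42700) = δ^3·u(62857) ⇒ δ^3 = u(42700)/u(62857).
With u(x) = x: δ^3 = 42700/62857 = 0.67932.
Taking the cube root: δ = 0.67932^(1/3) ≈ 0.879.

δ ≈ 0.879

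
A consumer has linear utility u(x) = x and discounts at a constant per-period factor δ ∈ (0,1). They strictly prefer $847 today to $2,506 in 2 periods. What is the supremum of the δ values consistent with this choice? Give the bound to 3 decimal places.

δ < 0.581

The preference means 847 > δ^2·2506.
So δ^2 < 847/2506 = 0.33799; taking the square root of both positive sides preserves the inequality.
δ < 0.33799^(1/2) = 0.581.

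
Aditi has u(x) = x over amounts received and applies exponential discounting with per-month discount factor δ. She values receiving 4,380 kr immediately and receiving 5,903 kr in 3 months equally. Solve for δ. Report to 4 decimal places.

Equating discounted utilities: u(4380) = δ^3·u(5903) ⇒ δ^3 = u(4380)/u(5903).
With u(x) = x: δ^3 = 4380/5903 = 0.74200.
Hence δ = (0.74200)^(1/3) = 0.905317.

δ ≈ 0.9053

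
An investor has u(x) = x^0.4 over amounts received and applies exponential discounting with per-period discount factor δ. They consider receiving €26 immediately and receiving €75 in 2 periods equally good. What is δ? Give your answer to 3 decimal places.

The payoff in 2 periods is discounted by δ^2, so u(26) = δ^2·u(75) and δ^2 = u(26)/u(75).
Since u(x) = x^0.4, δ^2 = (26/75)^0.4 = 0.34667^0.4 = 0.65458.
So δ = 0.65458^(1/2) ≈ 0.809.

δ ≈ 0.809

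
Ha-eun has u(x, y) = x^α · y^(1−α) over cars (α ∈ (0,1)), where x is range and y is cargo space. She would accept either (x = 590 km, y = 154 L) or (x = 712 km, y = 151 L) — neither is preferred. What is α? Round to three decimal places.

α ≈ 0.095

The Cobb–Douglas utilities coincide, so 590^α·154^(1−α) = 712^α·151^(1−α).
(590/712)^α = (151/154)^(1−α); take logs: α·ln(590/712) = (1−α)·ln(151/154), i.e. α·-0.187955 = (1−α)·-0.019673.
With A = -0.187955 and B = -0.019673: α·A = (1−α)·B, so α = B/(A+B) = -0.019673/-0.207628 ≈ 0.095.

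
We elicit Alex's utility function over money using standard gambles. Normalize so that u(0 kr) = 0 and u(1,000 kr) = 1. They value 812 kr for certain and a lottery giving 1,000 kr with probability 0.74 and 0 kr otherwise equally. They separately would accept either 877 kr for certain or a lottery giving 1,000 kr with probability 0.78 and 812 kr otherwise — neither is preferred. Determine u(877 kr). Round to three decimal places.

From the first indifference, u(812 kr) = 0.74·u(1,000 kr) + 0.26·u(0 kr) = 0.74·1 + 0.26·0 = 0.74.
The second indifference gives u(877 kr) = 0.78·u(1,000 kr) + 0.22·u(812 kr) = 0.78·1.00 + 0.22·0.74 = 0.9428.

0.943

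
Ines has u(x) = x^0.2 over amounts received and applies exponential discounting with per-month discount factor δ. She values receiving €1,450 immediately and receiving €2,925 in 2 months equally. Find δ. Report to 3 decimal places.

Equating discounted utilities: u(1450) = δ^2·u(2925) ⇒ δ^2 = u(1450)/u(2925).
Since u(x) = x^0.2, δ^2 = (1450/2925)^0.2 = 0.49573^0.2 = 0.86906.
Hence δ = (0.86906)^(1/2) = 0.93223.

δ ≈ 0.932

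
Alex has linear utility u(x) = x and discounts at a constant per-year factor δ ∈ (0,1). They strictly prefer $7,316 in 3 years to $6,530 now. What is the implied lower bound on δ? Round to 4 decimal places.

The preference means 6530 < δ^3·7316.
So δ^3 > 6530/7316 = 0.89256; taking the cube root of both positive sides preserves the inequality.
δ > 0.89256^(1/3) = 0.9628.

δ > 0.9628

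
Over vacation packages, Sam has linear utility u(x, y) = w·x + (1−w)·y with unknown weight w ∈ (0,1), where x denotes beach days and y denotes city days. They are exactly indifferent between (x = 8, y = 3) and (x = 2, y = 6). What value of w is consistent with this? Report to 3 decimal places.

w = 0.333

Indifference: w·8 + (1−w)·3 = w·2 + (1−w)·6.
w·(8−2) = (1−w)·(6−3), i.e. w·6 = (1−w)·3.
So w/(1−w) = 3/6 = 0.5000, giving w = 3/(6+3) = 0.333.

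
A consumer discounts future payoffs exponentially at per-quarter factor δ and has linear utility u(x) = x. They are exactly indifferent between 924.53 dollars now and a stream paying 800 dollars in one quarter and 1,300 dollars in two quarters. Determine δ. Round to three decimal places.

δ ≈ 0.590

Equating present values: 924.53 = 800δ + 1300δ².
So 1300δ² + 800δ − 924.53 = 0.
By the quadratic formula (taking the positive root), δ = (−800 + √5447556.00) / 2600 ≈ 0.590.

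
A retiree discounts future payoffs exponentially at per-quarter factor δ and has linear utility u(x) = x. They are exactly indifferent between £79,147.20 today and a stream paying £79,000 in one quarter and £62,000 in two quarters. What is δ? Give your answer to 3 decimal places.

δ ≈ 0.660

The stream is worth 79000δ + 62000δ² today, so 79000δ + 62000δ² = 79147.20.
Rearranged: 62000δ² + 79000δ − 79147.20 = 0.
The positive root is δ = [−79000 + √(79000² + 4·62000·79147.20)] / (2·62000) = (−79000 + 160840.000)/124000 ≈ 0.660.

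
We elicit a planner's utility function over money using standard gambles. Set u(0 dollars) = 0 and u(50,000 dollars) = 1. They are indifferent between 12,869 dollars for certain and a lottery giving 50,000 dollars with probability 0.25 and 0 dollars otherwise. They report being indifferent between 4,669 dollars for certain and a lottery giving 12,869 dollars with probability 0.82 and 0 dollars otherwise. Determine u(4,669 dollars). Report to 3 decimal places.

0.205

From the first indifference, u(12,869 dollars) = 0.25·u(50,000 dollars) + 0.75·u(0 dollars) = 0.25·1 + 0.75·0 = 0.25.
The second indifference gives u(4,669 dollars) = 0.82·u(12,869 dollars) + 0.18·u(0 dollars) = 0.82·0.25 + 0.18·0.00 = 0.2050.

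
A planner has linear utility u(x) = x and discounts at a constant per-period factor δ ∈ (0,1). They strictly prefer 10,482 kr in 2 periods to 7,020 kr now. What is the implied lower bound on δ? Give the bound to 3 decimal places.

Under u(x) = x this choice says 7020 < δ^2·10482.
Dividing by 10482: δ^2 > 0.66972. Both sides are positive, so the square root keeps the direction.
δ > 0.66972^(1/2) = 0.818.

δ > 0.818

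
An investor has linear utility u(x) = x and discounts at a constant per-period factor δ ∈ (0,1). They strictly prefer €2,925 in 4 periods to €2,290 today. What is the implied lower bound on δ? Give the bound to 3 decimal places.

δ > 0.941

Comparing present values: 2290 < δ^4·2925.
Hence δ^4 > 2290/2925 = 0.78291, and x ↦ x^(1/4) is increasing on (0,∞).
δ > 0.78291^(1/4) = 0.941.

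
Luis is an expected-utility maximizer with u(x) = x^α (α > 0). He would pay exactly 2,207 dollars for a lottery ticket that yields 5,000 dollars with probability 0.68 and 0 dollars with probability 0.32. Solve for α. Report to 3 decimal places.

Since u(0) = 0, the lottery's EU is 0.68·5000^α.
Equating: 2207^α = 0.68·5000^α, i.e. 0.4414^α = 0.68.
Take logs: α = ln 0.68 / ln(2207/5000) ≈ 0.47158.

α ≈ 0.472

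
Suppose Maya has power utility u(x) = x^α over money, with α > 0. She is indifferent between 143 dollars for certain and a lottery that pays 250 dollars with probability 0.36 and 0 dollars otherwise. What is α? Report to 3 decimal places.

EU(lottery) = 0.36·250^α + 0.64·0 = 0.36·250^α.
Indifference: 143^α = 0.36·250^α, so (143/250)^α = 0.36.
α = ln(0.36) / ln(143/250) = -1.021651/-0.558616 ≈ 1.829.

α ≈ 1.829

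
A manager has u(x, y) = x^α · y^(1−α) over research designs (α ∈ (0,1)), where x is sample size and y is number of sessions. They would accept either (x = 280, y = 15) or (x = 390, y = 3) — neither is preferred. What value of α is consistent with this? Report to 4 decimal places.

α ≈ 0.8293

Indifference: 280^α · 15^(1−α) = 390^α · 3^(1−α).
Taking logs: α·ln 280 + (1−α)·ln 15 = α·ln 390 + (1−α)·ln 3, i.e. α·-0.3313571 = (1−α)·-1.6094379.
With A = -0.3313571 and B = -1.6094379: α·A = (1−α)·B, so α = B/(A+B) = -1.6094379/-1.9407950 ≈ 0.8293.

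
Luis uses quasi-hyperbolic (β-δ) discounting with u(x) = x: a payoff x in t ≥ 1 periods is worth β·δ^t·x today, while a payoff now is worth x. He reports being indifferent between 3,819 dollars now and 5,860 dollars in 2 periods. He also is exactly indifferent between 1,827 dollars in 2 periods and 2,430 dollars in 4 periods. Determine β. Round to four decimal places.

β ≈ 0.8668

Both payoffs in the second observation are in the future, so β drops out: δ^2·1827 = δ^4·2430 ⇒ δ^2 = 1827/2430 = 0.75185, so δ = 0.86709.
The first indifference: 3819 = β·δ^2·5860, so β = 3819/(δ^2·5860) = 3819/(0.75185·5860) ≈ 0.8668.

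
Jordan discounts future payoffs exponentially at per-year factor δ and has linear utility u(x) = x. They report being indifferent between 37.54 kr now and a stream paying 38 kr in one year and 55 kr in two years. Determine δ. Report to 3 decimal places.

δ ≈ 0.550

Present value of the stream is 38·δ + 55·δ². Indifference gives 38δ + 55δ² = 37.54.
That is, 55δ² + 38δ − 37.54 = 0, a quadratic in δ.
δ = (−38 + √(38² + 4·55·37.54)) / (2·55) = (−38 + √9702.80) / 110 ≈ 0.550.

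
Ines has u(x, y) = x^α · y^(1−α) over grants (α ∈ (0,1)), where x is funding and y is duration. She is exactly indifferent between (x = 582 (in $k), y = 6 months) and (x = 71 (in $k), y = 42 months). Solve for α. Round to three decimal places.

Indifference: 582^α · 6^(1−α) = 71^α · 42^(1−α).
Taking logs: α·ln 582 + (1−α)·ln 6 = α·ln 71 + (1−α)·ln 42, i.e. α·2.103791 = (1−α)·1.945910.
Thus α·(4.049701) = 1.945910, so α = 1.945910/4.049701 ≈ 0.481.

α ≈ 0.481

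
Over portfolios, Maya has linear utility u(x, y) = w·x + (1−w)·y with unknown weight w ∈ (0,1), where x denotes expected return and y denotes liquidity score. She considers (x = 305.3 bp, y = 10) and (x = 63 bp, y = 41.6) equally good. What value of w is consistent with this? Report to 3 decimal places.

Equating utilities: w·305.3 + (1−w)·10 = w·63 + (1−w)·41.6.
Collecting terms: w·242.3 = (1−w)·31.6.
So w/(1−w) = 31.6/242.3 = 0.1304, giving w = 31.6/(242.3+31.6) = 0.115.

w = 0.115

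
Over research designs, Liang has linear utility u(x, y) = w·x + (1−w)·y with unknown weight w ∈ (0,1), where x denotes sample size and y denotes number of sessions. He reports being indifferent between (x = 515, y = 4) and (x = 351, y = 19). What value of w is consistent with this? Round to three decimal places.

u(515,4) = u(351,19) means w·515 + (1−w)·4 = w·351 + (1−w)·19.
w·(515−351) = (1−w)·(19−4), i.e. w·164 = (1−w)·15.
So w/(1−w) = 15/164 = 0.0915, giving w = 15/(164+15) = 0.084.

w = 0.084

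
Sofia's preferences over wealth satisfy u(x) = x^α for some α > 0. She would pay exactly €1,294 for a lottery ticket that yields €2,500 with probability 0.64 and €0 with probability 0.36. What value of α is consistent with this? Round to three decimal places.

The lottery's expected utility is 0.64·u(2500) + 0.36·u(0) = 0.64·2500^α (since u(0) = 0 for α > 0).
Indifference: 1294^α = 0.64·2500^α, so (1294/2500)^α = 0.64.
Taking logs: α·ln(1294/2500) = ln(0.64), so α = -0.446287 / -0.658553 ≈ 0.678.

α ≈ 0.678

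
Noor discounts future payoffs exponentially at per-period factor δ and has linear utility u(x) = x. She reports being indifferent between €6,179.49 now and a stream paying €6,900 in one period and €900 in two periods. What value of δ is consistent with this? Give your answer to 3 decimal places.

δ ≈ 0.810

Present value of the stream is 6900·δ + 900·δ². Indifference gives 6900δ + 900δ² = 6179.49.
So 900δ² + 6900δ − 6179.49 = 0.
The positive root is δ = [−6900 + √(6900² + 4·900·6179.49)] / (2·900) = (−6900 + 8358.000)/1800 ≈ 0.810.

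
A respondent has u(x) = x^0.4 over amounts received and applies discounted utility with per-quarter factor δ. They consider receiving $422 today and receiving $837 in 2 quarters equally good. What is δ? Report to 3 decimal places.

The payoff in 2 quarters is discounted by δ^2, so u(422) = δ^2·u(837) and δ^2 = u(422)/u(837).
With u(x) = x^0.4: δ^2 = 422^0.4/837^0.4 = (422/837)^0.4 = 0.76039.
Hence δ = (0.76039)^(1/2) = 0.87200.

δ ≈ 0.872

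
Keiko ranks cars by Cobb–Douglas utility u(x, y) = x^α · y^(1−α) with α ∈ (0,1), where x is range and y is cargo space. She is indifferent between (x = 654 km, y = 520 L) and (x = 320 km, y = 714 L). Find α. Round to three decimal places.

α ≈ 0.307

Indifference: 654^α · 520^(1−α) = 320^α · 714^(1−α).
(654/320)^α = (714/520)^(1−α); take logs: α·ln(654/320) = (1−α)·ln(714/520), i.e. α·0.714786 = (1−α)·0.317054.
Thus α·(1.031840) = 0.317054, so α = 0.317054/1.031840 ≈ 0.307.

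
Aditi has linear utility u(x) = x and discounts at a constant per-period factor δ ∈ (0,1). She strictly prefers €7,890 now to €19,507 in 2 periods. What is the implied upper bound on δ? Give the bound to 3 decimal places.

Comparing present values: 7890 > δ^2·19507.
So δ^2 < 7890/19507 = 0.40447; taking the square root of both positive sides preserves the inequality.
δ < 0.40447^(1/2) = 0.636.

δ < 0.636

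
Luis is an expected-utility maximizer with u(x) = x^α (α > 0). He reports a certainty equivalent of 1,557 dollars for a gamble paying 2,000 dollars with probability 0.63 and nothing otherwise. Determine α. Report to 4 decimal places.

α ≈ 1.8453

The lottery's expected utility is 0.63·u(2000) + 0.37·u(0) = 0.63·2000^α (since u(0) = 0 for α > 0).
Equating: 1557^α = 0.63·2000^α, i.e. 0.7785^α = 0.63.
α = ln(0.63) / ln(1557/2000) = -0.4620355/-0.2503863 ≈ 1.8453.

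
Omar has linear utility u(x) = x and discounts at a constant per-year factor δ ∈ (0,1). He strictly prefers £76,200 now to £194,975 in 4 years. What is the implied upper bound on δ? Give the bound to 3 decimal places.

δ < 0.791

Comparing present values: 76200 > δ^4·194975.
Hence δ^4 < 76200/194975 = 0.39082, and x ↦ x^(1/4) is increasing on (0,∞).
δ < (76200/194975)^(1/4) ≈ 0.791.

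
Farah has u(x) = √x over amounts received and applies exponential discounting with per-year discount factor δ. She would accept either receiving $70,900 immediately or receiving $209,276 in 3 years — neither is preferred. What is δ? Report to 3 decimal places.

Indifference means u(70900) = δ^3 · u(209276), so δ^3 = u(70900)/u(209276).
Since u(x) = √x, δ^3 = √(70900/209276) = 0.58205.
Taking the cube root: δ = 0.58205^(1/3) ≈ 0.835.

δ ≈ 0.835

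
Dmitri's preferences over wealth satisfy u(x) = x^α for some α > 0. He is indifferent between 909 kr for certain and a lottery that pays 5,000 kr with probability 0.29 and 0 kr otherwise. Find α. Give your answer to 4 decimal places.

α ≈ 0.7261

EU(lottery) = 0.29·5000^α + 0.71·0 = 0.29·5000^α.
Setting u(909) equal to that: 909^α = 0.29·5000^α ⇒ (909/5000)^α = 0.29.
Taking logs: α·ln(909/5000) = ln(0.29), so α = -1.2378744 / -1.7048481 ≈ 0.7261.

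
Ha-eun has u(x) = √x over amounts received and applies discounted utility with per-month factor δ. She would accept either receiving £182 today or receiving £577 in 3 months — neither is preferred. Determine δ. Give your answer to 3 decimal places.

The payoff in 3 months is discounted by δ^3, so u(182) = δ^3·u(577) and δ^3 = u(182)/u(577).
Since u(x) = √x, δ^3 = √(182/577) = 0.56163.
Taking the cube root: δ = 0.56163^(1/3) ≈ 0.825.

δ ≈ 0.825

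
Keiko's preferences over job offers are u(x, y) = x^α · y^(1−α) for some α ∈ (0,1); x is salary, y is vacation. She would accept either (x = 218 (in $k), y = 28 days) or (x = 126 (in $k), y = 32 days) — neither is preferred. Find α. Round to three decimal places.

The Cobb–Douglas utilities coincide, so 218^α·28^(1−α) = 126^α·32^(1−α).
(218/126)^α = (32/28)^(1−α); take logs: α·ln(218/126) = (1−α)·ln(32/28), i.e. α·0.548213 = (1−α)·0.133531.
So α/(1−α) = (0.133531)/(0.548213) = 0.243575, and α = 0.243575/1.243575 ≈ 0.196.

α ≈ 0.196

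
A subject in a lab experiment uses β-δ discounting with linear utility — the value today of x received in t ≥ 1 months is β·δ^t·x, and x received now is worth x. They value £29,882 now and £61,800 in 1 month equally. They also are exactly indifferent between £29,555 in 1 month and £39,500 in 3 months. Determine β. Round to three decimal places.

β ≈ 0.559

Both payoffs in the second observation are in the future, so β drops out: δ^1·29555 = δ^3·39500 ⇒ δ^2 = 29555/39500 = 0.74823, so δ = 0.86500.
Now use the now-vs-future pair: 29882 = β·δ·61800 gives β = 29882/(0.86500·61800) ≈ 0.559.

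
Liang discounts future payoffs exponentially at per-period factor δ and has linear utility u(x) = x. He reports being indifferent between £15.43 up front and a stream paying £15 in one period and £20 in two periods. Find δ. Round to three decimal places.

δ ≈ 0.580

Equating present values: 15.43 = 15δ + 20δ².
So 20δ² + 15δ − 15.43 = 0.
δ = (−15 + √(15² + 4·20·15.43)) / (2·20) = (−15 + √1459.40) / 40 ≈ 0.580.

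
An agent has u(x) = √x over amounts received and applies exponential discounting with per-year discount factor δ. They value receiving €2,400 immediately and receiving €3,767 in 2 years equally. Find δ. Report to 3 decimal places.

Indifference means u(2400) = δ^2 · u(3767), so δ^2 = u(2400)/u(3767).
Since u(x) = √x, δ^2 = √(2400/3767) = 0.79819.
Hence δ = (0.79819)^(1/2) = 0.89342.

δ ≈ 0.893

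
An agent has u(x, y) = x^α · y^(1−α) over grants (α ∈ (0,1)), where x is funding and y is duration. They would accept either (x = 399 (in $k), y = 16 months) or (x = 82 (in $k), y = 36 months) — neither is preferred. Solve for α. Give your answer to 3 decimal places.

α ≈ 0.339

The Cobb–Douglas utilities coincide, so 399^α·16^(1−α) = 82^α·36^(1−α).
Rearrange to (399/82)^α = (36/16)^(1−α) and take logs: α·1.582242 = (1−α)·0.810930.
Thus α·(2.393172) = 0.810930, so α = 0.810930/2.393172 ≈ 0.339.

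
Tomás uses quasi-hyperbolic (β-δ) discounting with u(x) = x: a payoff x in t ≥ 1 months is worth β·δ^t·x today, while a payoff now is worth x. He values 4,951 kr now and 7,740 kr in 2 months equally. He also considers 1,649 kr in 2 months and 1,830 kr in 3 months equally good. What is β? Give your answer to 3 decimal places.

Both payoffs in the second observation are in the future, so β drops out: δ^2·1649 = δ^3·1830 ⇒ δ = 1649/1830 = 0.90109.
Now use the now-vs-future pair: 4951 = β·δ^2·7740 gives β = 4951/(0.81197·7740) ≈ 0.788.

β ≈ 0.788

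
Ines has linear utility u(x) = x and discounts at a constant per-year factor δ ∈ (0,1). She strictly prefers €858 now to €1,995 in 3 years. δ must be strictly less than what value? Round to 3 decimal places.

The preference means 858 > δ^3·1995.
Dividing by 1995: δ^3 < 0.43008. Both sides are positive, so the cube root keeps the direction.
δ < 0.43008^(1/3) = 0.755.

δ < 0.755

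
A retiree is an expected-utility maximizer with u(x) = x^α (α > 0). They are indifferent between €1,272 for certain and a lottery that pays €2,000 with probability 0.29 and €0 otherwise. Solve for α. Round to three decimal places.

α ≈ 2.735

Since u(0) = 0, the lottery's EU is 0.29·2000^α.
Indifference: 1272^α = 0.29·2000^α, so (1272/2000)^α = 0.29.
Take logs: α = ln 0.29 / ln(1272/2000) ≈ 2.73529.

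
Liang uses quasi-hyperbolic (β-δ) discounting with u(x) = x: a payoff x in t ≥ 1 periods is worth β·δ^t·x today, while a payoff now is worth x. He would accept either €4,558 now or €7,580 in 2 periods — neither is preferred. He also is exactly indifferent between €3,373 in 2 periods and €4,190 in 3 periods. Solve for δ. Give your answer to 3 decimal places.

From the later pair, β·δ^2·3373 = β·δ^3·4190; dividing through, δ = 3373/4190 = 0.80501.

δ ≈ 0.805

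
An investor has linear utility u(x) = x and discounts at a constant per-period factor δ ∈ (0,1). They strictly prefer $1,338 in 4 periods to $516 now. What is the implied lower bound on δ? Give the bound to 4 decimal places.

δ > 0.7880

The preference means 516 < δ^4·1338.
Hence δ^4 > 516/1338 = 0.38565, and x ↦ x^(1/4) is increasing on (0,∞).
δ > 0.38565^(1/4) = 0.7880.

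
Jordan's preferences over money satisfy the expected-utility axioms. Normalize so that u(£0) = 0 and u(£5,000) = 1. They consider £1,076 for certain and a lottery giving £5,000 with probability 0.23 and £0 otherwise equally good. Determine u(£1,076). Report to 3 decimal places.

u(£1,076) equals the lottery's expected utility: 0.23·1 + 0.77·0 = 0.23.

0.230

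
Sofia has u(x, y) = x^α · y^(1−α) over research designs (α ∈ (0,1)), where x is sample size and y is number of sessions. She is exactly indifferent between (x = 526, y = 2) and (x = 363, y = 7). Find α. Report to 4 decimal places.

The Cobb–Douglas utilities coincide, so 526^α·2^(1−α) = 363^α·7^(1−α).
Taking logs: α·ln 526 + (1−α)·ln 2 = α·ln 363 + (1−α)·ln 7, i.e. α·0.3708984 = (1−α)·1.2527630.
So α/(1−α) = (1.2527630)/(0.3708984) = 3.3776447, and α = 3.3776447/4.3776447 ≈ 0.7716.

α ≈ 0.7716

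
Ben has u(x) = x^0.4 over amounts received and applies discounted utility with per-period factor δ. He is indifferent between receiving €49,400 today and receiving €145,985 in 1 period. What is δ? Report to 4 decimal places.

The payoff in 1 period is discounted by δ, so u(49400) = δ·u(145985) and δ = u(49400)/u(145985).
Since u(x) = x^0.4, δ = (49400/145985)^0.4 = 0.33839^0.4 = 0.64829.

δ ≈ 0.6483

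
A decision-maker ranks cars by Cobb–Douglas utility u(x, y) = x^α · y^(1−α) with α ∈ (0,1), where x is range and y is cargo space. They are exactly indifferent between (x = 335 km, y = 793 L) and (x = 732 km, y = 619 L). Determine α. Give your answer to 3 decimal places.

The Cobb–Douglas utilities coincide, so 335^α·793^(1−α) = 732^α·619^(1−α).
(335/732)^α = (619/793)^(1−α); take logs: α·ln(335/732) = (1−α)·ln(619/793), i.e. α·-0.781650 = (1−α)·-0.247718.
Thus α·(-1.029368) = -0.247718, so α = -0.247718/-1.029368 ≈ 0.241.

α ≈ 0.241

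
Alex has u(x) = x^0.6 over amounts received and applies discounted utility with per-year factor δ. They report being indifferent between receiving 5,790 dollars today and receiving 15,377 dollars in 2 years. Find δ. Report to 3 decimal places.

δ ≈ 0.746

Equating discounted utilities: u(5790) = δ^2·u(15377) ⇒ δ^2 = u(5790)/u(15377).
Since u(x) = x^0.6, δ^2 = (5790/15377)^0.6 = 0.37654^0.6 = 0.55652.
So δ = 0.55652^(1/2) ≈ 0.746.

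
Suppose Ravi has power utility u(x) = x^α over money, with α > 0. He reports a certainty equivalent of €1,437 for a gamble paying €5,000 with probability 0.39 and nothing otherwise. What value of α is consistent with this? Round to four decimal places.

α ≈ 0.7552

The lottery's expected utility is 0.39·u(5000) + 0.61·u(0) = 0.39·5000^α (since u(0) = 0 for α > 0).
Equating: 1437^α = 0.39·5000^α, i.e. 0.2874^α = 0.39.
Take logs: α = ln 0.39 / ln(1437/5000) ≈ 0.755172.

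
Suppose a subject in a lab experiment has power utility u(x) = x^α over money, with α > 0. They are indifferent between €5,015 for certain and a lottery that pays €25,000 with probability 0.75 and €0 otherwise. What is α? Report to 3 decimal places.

α ≈ 0.179

The lottery's expected utility is 0.75·u(25000) + 0.25·u(0) = 0.75·25000^α (since u(0) = 0 for α > 0).
Setting u(5015) equal to that: 5015^α = 0.75·25000^α ⇒ (5015/25000)^α = 0.75.
Take logs: α = ln 0.75 / ln(5015/25000) ≈ 0.17908.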